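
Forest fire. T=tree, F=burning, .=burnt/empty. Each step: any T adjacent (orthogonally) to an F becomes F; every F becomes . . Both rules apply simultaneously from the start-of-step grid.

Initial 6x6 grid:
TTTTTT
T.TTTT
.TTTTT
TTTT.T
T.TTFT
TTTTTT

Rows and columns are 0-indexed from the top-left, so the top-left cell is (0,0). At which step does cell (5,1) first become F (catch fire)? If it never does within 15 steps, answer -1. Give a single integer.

Step 1: cell (5,1)='T' (+3 fires, +1 burnt)
Step 2: cell (5,1)='T' (+5 fires, +3 burnt)
Step 3: cell (5,1)='T' (+4 fires, +5 burnt)
Step 4: cell (5,1)='F' (+6 fires, +4 burnt)
  -> target ignites at step 4
Step 5: cell (5,1)='.' (+7 fires, +6 burnt)
Step 6: cell (5,1)='.' (+3 fires, +7 burnt)
Step 7: cell (5,1)='.' (+1 fires, +3 burnt)
Step 8: cell (5,1)='.' (+1 fires, +1 burnt)
Step 9: cell (5,1)='.' (+1 fires, +1 burnt)
Step 10: cell (5,1)='.' (+0 fires, +1 burnt)
  fire out at step 10

4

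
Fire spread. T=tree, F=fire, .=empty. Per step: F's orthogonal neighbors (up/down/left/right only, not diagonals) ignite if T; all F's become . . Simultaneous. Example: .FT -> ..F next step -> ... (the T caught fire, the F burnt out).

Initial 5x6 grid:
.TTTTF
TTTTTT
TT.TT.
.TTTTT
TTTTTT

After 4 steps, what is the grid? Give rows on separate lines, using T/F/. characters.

Step 1: 2 trees catch fire, 1 burn out
  .TTTF.
  TTTTTF
  TT.TT.
  .TTTTT
  TTTTTT
Step 2: 2 trees catch fire, 2 burn out
  .TTF..
  TTTTF.
  TT.TT.
  .TTTTT
  TTTTTT
Step 3: 3 trees catch fire, 2 burn out
  .TF...
  TTTF..
  TT.TF.
  .TTTTT
  TTTTTT
Step 4: 4 trees catch fire, 3 burn out
  .F....
  TTF...
  TT.F..
  .TTTFT
  TTTTTT

.F....
TTF...
TT.F..
.TTTFT
TTTTTT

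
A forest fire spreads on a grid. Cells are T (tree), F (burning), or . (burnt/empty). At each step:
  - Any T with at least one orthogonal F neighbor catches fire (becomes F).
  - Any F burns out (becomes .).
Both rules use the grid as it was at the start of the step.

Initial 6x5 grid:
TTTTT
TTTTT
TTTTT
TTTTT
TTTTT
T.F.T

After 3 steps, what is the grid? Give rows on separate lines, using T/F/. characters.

Step 1: 1 trees catch fire, 1 burn out
  TTTTT
  TTTTT
  TTTTT
  TTTTT
  TTFTT
  T...T
Step 2: 3 trees catch fire, 1 burn out
  TTTTT
  TTTTT
  TTTTT
  TTFTT
  TF.FT
  T...T
Step 3: 5 trees catch fire, 3 burn out
  TTTTT
  TTTTT
  TTFTT
  TF.FT
  F...F
  T...T

TTTTT
TTTTT
TTFTT
TF.FT
F...F
T...T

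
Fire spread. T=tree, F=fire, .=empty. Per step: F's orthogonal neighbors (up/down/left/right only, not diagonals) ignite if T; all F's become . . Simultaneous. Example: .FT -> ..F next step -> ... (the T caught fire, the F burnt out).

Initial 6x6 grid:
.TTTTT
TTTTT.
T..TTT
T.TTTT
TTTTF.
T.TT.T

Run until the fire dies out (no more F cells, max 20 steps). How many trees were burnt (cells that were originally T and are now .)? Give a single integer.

Step 1: +2 fires, +1 burnt (F count now 2)
Step 2: +5 fires, +2 burnt (F count now 5)
Step 3: +6 fires, +5 burnt (F count now 6)
Step 4: +3 fires, +6 burnt (F count now 3)
Step 5: +5 fires, +3 burnt (F count now 5)
Step 6: +3 fires, +5 burnt (F count now 3)
Step 7: +2 fires, +3 burnt (F count now 2)
Step 8: +0 fires, +2 burnt (F count now 0)
Fire out after step 8
Initially T: 27, now '.': 35
Total burnt (originally-T cells now '.'): 26

Answer: 26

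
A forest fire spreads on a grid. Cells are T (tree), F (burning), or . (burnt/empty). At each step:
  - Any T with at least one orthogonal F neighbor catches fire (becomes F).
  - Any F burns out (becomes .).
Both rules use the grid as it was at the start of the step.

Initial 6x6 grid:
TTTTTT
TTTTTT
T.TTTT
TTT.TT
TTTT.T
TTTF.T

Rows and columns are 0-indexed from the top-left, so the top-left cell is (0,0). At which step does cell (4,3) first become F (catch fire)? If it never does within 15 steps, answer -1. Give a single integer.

Step 1: cell (4,3)='F' (+2 fires, +1 burnt)
  -> target ignites at step 1
Step 2: cell (4,3)='.' (+2 fires, +2 burnt)
Step 3: cell (4,3)='.' (+3 fires, +2 burnt)
Step 4: cell (4,3)='.' (+3 fires, +3 burnt)
Step 5: cell (4,3)='.' (+3 fires, +3 burnt)
Step 6: cell (4,3)='.' (+5 fires, +3 burnt)
Step 7: cell (4,3)='.' (+6 fires, +5 burnt)
Step 8: cell (4,3)='.' (+4 fires, +6 burnt)
Step 9: cell (4,3)='.' (+2 fires, +4 burnt)
Step 10: cell (4,3)='.' (+1 fires, +2 burnt)
Step 11: cell (4,3)='.' (+0 fires, +1 burnt)
  fire out at step 11

1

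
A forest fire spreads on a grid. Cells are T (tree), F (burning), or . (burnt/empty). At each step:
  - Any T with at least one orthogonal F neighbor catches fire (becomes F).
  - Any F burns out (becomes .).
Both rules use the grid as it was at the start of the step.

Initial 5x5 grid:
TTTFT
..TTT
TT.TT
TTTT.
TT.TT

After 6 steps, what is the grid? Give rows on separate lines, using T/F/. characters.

Step 1: 3 trees catch fire, 1 burn out
  TTF.F
  ..TFT
  TT.TT
  TTTT.
  TT.TT
Step 2: 4 trees catch fire, 3 burn out
  TF...
  ..F.F
  TT.FT
  TTTT.
  TT.TT
Step 3: 3 trees catch fire, 4 burn out
  F....
  .....
  TT..F
  TTTF.
  TT.TT
Step 4: 2 trees catch fire, 3 burn out
  .....
  .....
  TT...
  TTF..
  TT.FT
Step 5: 2 trees catch fire, 2 burn out
  .....
  .....
  TT...
  TF...
  TT..F
Step 6: 3 trees catch fire, 2 burn out
  .....
  .....
  TF...
  F....
  TF...

.....
.....
TF...
F....
TF...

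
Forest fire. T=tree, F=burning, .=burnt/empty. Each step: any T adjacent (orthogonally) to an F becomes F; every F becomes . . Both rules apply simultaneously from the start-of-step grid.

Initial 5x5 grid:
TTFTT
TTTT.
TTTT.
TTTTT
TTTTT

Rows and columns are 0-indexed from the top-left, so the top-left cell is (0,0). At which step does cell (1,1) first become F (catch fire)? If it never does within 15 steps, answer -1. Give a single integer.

Step 1: cell (1,1)='T' (+3 fires, +1 burnt)
Step 2: cell (1,1)='F' (+5 fires, +3 burnt)
  -> target ignites at step 2
Step 3: cell (1,1)='.' (+4 fires, +5 burnt)
Step 4: cell (1,1)='.' (+4 fires, +4 burnt)
Step 5: cell (1,1)='.' (+4 fires, +4 burnt)
Step 6: cell (1,1)='.' (+2 fires, +4 burnt)
Step 7: cell (1,1)='.' (+0 fires, +2 burnt)
  fire out at step 7

2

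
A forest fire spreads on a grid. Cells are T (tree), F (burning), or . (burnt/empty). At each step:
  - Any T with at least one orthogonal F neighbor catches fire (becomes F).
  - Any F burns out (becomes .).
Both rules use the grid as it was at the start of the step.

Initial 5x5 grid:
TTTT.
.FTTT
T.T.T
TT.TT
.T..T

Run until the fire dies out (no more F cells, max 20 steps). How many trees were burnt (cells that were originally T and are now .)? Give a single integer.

Step 1: +2 fires, +1 burnt (F count now 2)
Step 2: +4 fires, +2 burnt (F count now 4)
Step 3: +2 fires, +4 burnt (F count now 2)
Step 4: +1 fires, +2 burnt (F count now 1)
Step 5: +1 fires, +1 burnt (F count now 1)
Step 6: +2 fires, +1 burnt (F count now 2)
Step 7: +0 fires, +2 burnt (F count now 0)
Fire out after step 7
Initially T: 16, now '.': 21
Total burnt (originally-T cells now '.'): 12

Answer: 12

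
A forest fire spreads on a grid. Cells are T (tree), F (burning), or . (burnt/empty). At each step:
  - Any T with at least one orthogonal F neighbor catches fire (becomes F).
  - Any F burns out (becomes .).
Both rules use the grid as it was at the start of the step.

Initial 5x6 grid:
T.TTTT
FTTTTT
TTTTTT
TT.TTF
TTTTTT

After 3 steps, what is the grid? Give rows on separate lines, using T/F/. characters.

Step 1: 6 trees catch fire, 2 burn out
  F.TTTT
  .FTTTT
  FTTTTF
  TT.TF.
  TTTTTF
Step 2: 7 trees catch fire, 6 burn out
  ..TTTT
  ..FTTF
  .FTTF.
  FT.F..
  TTTTF.
Step 3: 9 trees catch fire, 7 burn out
  ..FTTF
  ...FF.
  ..FF..
  .F....
  FTTF..

..FTTF
...FF.
..FF..
.F....
FTTF..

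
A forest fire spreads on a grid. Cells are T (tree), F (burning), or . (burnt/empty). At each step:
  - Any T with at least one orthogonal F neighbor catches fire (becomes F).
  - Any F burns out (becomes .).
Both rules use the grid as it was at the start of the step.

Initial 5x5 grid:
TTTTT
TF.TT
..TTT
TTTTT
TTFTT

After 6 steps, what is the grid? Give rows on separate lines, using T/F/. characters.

Step 1: 5 trees catch fire, 2 burn out
  TFTTT
  F..TT
  ..TTT
  TTFTT
  TF.FT
Step 2: 7 trees catch fire, 5 burn out
  F.FTT
  ...TT
  ..FTT
  TF.FT
  F...F
Step 3: 4 trees catch fire, 7 burn out
  ...FT
  ...TT
  ...FT
  F...F
  .....
Step 4: 3 trees catch fire, 4 burn out
  ....F
  ...FT
  ....F
  .....
  .....
Step 5: 1 trees catch fire, 3 burn out
  .....
  ....F
  .....
  .....
  .....
Step 6: 0 trees catch fire, 1 burn out
  .....
  .....
  .....
  .....
  .....

.....
.....
.....
.....
.....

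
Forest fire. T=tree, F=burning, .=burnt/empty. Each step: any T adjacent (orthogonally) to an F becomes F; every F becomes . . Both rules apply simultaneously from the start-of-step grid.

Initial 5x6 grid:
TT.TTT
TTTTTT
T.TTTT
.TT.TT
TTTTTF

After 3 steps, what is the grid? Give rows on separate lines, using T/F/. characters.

Step 1: 2 trees catch fire, 1 burn out
  TT.TTT
  TTTTTT
  T.TTTT
  .TT.TF
  TTTTF.
Step 2: 3 trees catch fire, 2 burn out
  TT.TTT
  TTTTTT
  T.TTTF
  .TT.F.
  TTTF..
Step 3: 3 trees catch fire, 3 burn out
  TT.TTT
  TTTTTF
  T.TTF.
  .TT...
  TTF...

TT.TTT
TTTTTF
T.TTF.
.TT...
TTF...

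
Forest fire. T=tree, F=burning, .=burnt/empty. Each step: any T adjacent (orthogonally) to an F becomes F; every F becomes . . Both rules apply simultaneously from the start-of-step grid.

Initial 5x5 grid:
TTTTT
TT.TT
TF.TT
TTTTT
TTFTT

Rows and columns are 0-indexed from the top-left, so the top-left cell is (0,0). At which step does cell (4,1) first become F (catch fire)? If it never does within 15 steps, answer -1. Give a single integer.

Step 1: cell (4,1)='F' (+6 fires, +2 burnt)
  -> target ignites at step 1
Step 2: cell (4,1)='.' (+6 fires, +6 burnt)
Step 3: cell (4,1)='.' (+4 fires, +6 burnt)
Step 4: cell (4,1)='.' (+3 fires, +4 burnt)
Step 5: cell (4,1)='.' (+2 fires, +3 burnt)
Step 6: cell (4,1)='.' (+0 fires, +2 burnt)
  fire out at step 6

1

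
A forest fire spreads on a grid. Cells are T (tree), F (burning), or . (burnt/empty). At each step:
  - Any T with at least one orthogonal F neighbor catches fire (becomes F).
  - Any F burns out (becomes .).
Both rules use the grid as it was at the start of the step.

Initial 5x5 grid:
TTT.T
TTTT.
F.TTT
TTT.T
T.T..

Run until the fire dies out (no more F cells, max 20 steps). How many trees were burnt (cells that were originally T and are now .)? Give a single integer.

Answer: 16

Derivation:
Step 1: +2 fires, +1 burnt (F count now 2)
Step 2: +4 fires, +2 burnt (F count now 4)
Step 3: +3 fires, +4 burnt (F count now 3)
Step 4: +4 fires, +3 burnt (F count now 4)
Step 5: +1 fires, +4 burnt (F count now 1)
Step 6: +1 fires, +1 burnt (F count now 1)
Step 7: +1 fires, +1 burnt (F count now 1)
Step 8: +0 fires, +1 burnt (F count now 0)
Fire out after step 8
Initially T: 17, now '.': 24
Total burnt (originally-T cells now '.'): 16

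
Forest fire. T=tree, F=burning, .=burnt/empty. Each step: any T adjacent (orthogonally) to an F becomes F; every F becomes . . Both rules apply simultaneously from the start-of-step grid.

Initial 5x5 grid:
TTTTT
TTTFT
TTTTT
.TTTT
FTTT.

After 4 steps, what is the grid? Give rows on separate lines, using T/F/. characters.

Step 1: 5 trees catch fire, 2 burn out
  TTTFT
  TTF.F
  TTTFT
  .TTTT
  .FTT.
Step 2: 8 trees catch fire, 5 burn out
  TTF.F
  TF...
  TTF.F
  .FTFT
  ..FT.
Step 3: 6 trees catch fire, 8 burn out
  TF...
  F....
  TF...
  ..F.F
  ...F.
Step 4: 2 trees catch fire, 6 burn out
  F....
  .....
  F....
  .....
  .....

F....
.....
F....
.....
.....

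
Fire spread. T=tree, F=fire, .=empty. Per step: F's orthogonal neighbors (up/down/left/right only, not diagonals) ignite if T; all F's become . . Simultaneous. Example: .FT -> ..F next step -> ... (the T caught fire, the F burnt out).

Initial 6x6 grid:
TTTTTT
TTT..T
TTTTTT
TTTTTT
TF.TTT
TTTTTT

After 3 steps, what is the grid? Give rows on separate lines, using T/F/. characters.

Step 1: 3 trees catch fire, 1 burn out
  TTTTTT
  TTT..T
  TTTTTT
  TFTTTT
  F..TTT
  TFTTTT
Step 2: 5 trees catch fire, 3 burn out
  TTTTTT
  TTT..T
  TFTTTT
  F.FTTT
  ...TTT
  F.FTTT
Step 3: 5 trees catch fire, 5 burn out
  TTTTTT
  TFT..T
  F.FTTT
  ...FTT
  ...TTT
  ...FTT

TTTTTT
TFT..T
F.FTTT
...FTT
...TTT
...FTT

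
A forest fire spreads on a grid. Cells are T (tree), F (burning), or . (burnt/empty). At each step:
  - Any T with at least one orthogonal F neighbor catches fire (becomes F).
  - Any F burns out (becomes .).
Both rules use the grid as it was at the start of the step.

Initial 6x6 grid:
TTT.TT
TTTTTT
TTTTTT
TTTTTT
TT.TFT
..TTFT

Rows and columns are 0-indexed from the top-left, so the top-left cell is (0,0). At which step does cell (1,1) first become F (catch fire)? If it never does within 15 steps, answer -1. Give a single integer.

Step 1: cell (1,1)='T' (+5 fires, +2 burnt)
Step 2: cell (1,1)='T' (+4 fires, +5 burnt)
Step 3: cell (1,1)='T' (+4 fires, +4 burnt)
Step 4: cell (1,1)='T' (+5 fires, +4 burnt)
Step 5: cell (1,1)='T' (+5 fires, +5 burnt)
Step 6: cell (1,1)='F' (+4 fires, +5 burnt)
  -> target ignites at step 6
Step 7: cell (1,1)='.' (+2 fires, +4 burnt)
Step 8: cell (1,1)='.' (+1 fires, +2 burnt)
Step 9: cell (1,1)='.' (+0 fires, +1 burnt)
  fire out at step 9

6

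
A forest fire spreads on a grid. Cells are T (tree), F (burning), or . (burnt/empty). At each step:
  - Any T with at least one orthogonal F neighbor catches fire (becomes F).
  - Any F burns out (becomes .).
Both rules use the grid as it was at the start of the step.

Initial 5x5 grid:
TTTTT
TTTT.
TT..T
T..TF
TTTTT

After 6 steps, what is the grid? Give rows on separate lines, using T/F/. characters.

Step 1: 3 trees catch fire, 1 burn out
  TTTTT
  TTTT.
  TT..F
  T..F.
  TTTTF
Step 2: 1 trees catch fire, 3 burn out
  TTTTT
  TTTT.
  TT...
  T....
  TTTF.
Step 3: 1 trees catch fire, 1 burn out
  TTTTT
  TTTT.
  TT...
  T....
  TTF..
Step 4: 1 trees catch fire, 1 burn out
  TTTTT
  TTTT.
  TT...
  T....
  TF...
Step 5: 1 trees catch fire, 1 burn out
  TTTTT
  TTTT.
  TT...
  T....
  F....
Step 6: 1 trees catch fire, 1 burn out
  TTTTT
  TTTT.
  TT...
  F....
  .....

TTTTT
TTTT.
TT...
F....
.....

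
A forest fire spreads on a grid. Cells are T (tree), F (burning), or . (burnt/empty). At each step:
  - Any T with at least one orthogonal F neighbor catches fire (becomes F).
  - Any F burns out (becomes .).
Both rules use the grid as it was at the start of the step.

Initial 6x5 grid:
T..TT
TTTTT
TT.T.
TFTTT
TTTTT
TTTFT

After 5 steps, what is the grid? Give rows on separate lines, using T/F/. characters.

Step 1: 7 trees catch fire, 2 burn out
  T..TT
  TTTTT
  TF.T.
  F.FTT
  TFTFT
  TTF.F
Step 2: 7 trees catch fire, 7 burn out
  T..TT
  TFTTT
  F..T.
  ...FT
  F.F.F
  TF...
Step 3: 5 trees catch fire, 7 burn out
  T..TT
  F.FTT
  ...F.
  ....F
  .....
  F....
Step 4: 2 trees catch fire, 5 burn out
  F..TT
  ...FT
  .....
  .....
  .....
  .....
Step 5: 2 trees catch fire, 2 burn out
  ...FT
  ....F
  .....
  .....
  .....
  .....

...FT
....F
.....
.....
.....
.....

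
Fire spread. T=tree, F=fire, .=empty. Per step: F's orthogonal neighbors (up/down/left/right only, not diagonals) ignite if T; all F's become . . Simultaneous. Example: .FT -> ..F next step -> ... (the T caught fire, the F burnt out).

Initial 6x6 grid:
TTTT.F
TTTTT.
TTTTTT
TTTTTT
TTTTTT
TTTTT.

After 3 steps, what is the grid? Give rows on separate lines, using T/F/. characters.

Step 1: 0 trees catch fire, 1 burn out
  TTTT..
  TTTTT.
  TTTTTT
  TTTTTT
  TTTTTT
  TTTTT.
Step 2: 0 trees catch fire, 0 burn out
  TTTT..
  TTTTT.
  TTTTTT
  TTTTTT
  TTTTTT
  TTTTT.
Step 3: 0 trees catch fire, 0 burn out
  TTTT..
  TTTTT.
  TTTTTT
  TTTTTT
  TTTTTT
  TTTTT.

TTTT..
TTTTT.
TTTTTT
TTTTTT
TTTTTT
TTTTT.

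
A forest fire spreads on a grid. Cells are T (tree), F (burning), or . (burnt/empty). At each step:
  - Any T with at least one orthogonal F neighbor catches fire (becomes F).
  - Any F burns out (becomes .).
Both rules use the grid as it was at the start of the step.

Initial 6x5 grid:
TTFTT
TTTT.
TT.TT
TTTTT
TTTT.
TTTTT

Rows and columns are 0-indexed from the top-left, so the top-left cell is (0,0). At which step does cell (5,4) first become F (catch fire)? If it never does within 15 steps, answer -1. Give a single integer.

Step 1: cell (5,4)='T' (+3 fires, +1 burnt)
Step 2: cell (5,4)='T' (+4 fires, +3 burnt)
Step 3: cell (5,4)='T' (+3 fires, +4 burnt)
Step 4: cell (5,4)='T' (+4 fires, +3 burnt)
Step 5: cell (5,4)='T' (+5 fires, +4 burnt)
Step 6: cell (5,4)='T' (+4 fires, +5 burnt)
Step 7: cell (5,4)='F' (+3 fires, +4 burnt)
  -> target ignites at step 7
Step 8: cell (5,4)='.' (+0 fires, +3 burnt)
  fire out at step 8

7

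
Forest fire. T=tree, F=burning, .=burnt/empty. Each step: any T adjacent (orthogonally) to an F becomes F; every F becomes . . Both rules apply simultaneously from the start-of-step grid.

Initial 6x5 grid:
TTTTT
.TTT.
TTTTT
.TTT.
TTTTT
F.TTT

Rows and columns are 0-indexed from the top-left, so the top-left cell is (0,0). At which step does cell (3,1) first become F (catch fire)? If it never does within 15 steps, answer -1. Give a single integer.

Step 1: cell (3,1)='T' (+1 fires, +1 burnt)
Step 2: cell (3,1)='T' (+1 fires, +1 burnt)
Step 3: cell (3,1)='F' (+2 fires, +1 burnt)
  -> target ignites at step 3
Step 4: cell (3,1)='.' (+4 fires, +2 burnt)
Step 5: cell (3,1)='.' (+6 fires, +4 burnt)
Step 6: cell (3,1)='.' (+4 fires, +6 burnt)
Step 7: cell (3,1)='.' (+4 fires, +4 burnt)
Step 8: cell (3,1)='.' (+1 fires, +4 burnt)
Step 9: cell (3,1)='.' (+1 fires, +1 burnt)
Step 10: cell (3,1)='.' (+0 fires, +1 burnt)
  fire out at step 10

3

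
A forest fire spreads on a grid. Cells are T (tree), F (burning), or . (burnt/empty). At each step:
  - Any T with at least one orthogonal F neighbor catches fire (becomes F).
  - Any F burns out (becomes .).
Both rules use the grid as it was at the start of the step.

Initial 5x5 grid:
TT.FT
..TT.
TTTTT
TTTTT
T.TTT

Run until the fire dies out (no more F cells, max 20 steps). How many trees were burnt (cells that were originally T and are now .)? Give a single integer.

Step 1: +2 fires, +1 burnt (F count now 2)
Step 2: +2 fires, +2 burnt (F count now 2)
Step 3: +3 fires, +2 burnt (F count now 3)
Step 4: +4 fires, +3 burnt (F count now 4)
Step 5: +4 fires, +4 burnt (F count now 4)
Step 6: +1 fires, +4 burnt (F count now 1)
Step 7: +1 fires, +1 burnt (F count now 1)
Step 8: +0 fires, +1 burnt (F count now 0)
Fire out after step 8
Initially T: 19, now '.': 23
Total burnt (originally-T cells now '.'): 17

Answer: 17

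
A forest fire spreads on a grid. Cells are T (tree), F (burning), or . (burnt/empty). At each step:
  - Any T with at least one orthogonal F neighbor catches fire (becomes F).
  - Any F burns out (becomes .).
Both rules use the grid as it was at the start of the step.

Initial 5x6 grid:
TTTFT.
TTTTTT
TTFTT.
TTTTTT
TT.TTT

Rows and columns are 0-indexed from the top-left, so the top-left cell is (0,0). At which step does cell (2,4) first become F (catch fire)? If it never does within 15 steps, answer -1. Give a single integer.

Step 1: cell (2,4)='T' (+7 fires, +2 burnt)
Step 2: cell (2,4)='F' (+7 fires, +7 burnt)
  -> target ignites at step 2
Step 3: cell (2,4)='.' (+7 fires, +7 burnt)
Step 4: cell (2,4)='.' (+3 fires, +7 burnt)
Step 5: cell (2,4)='.' (+1 fires, +3 burnt)
Step 6: cell (2,4)='.' (+0 fires, +1 burnt)
  fire out at step 6

2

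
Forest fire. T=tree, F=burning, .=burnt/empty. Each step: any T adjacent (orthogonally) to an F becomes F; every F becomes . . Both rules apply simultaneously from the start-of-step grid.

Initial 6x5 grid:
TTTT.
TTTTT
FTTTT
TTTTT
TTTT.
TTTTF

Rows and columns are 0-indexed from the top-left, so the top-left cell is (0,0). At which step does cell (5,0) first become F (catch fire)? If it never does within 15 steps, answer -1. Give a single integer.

Step 1: cell (5,0)='T' (+4 fires, +2 burnt)
Step 2: cell (5,0)='T' (+7 fires, +4 burnt)
Step 3: cell (5,0)='F' (+9 fires, +7 burnt)
  -> target ignites at step 3
Step 4: cell (5,0)='.' (+4 fires, +9 burnt)
Step 5: cell (5,0)='.' (+2 fires, +4 burnt)
Step 6: cell (5,0)='.' (+0 fires, +2 burnt)
  fire out at step 6

3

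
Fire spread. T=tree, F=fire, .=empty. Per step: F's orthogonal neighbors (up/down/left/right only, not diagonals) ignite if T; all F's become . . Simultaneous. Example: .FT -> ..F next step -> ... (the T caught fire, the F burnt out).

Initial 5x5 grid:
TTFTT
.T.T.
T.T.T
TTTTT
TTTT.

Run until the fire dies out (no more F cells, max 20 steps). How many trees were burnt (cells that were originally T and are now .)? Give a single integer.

Answer: 6

Derivation:
Step 1: +2 fires, +1 burnt (F count now 2)
Step 2: +4 fires, +2 burnt (F count now 4)
Step 3: +0 fires, +4 burnt (F count now 0)
Fire out after step 3
Initially T: 18, now '.': 13
Total burnt (originally-T cells now '.'): 6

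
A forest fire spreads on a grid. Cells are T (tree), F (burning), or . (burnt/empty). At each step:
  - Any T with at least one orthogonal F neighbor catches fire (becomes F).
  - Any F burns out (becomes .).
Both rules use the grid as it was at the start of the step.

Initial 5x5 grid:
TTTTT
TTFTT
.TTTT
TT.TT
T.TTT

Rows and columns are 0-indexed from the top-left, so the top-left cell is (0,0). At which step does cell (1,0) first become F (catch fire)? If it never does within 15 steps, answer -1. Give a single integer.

Step 1: cell (1,0)='T' (+4 fires, +1 burnt)
Step 2: cell (1,0)='F' (+6 fires, +4 burnt)
  -> target ignites at step 2
Step 3: cell (1,0)='.' (+5 fires, +6 burnt)
Step 4: cell (1,0)='.' (+3 fires, +5 burnt)
Step 5: cell (1,0)='.' (+3 fires, +3 burnt)
Step 6: cell (1,0)='.' (+0 fires, +3 burnt)
  fire out at step 6

2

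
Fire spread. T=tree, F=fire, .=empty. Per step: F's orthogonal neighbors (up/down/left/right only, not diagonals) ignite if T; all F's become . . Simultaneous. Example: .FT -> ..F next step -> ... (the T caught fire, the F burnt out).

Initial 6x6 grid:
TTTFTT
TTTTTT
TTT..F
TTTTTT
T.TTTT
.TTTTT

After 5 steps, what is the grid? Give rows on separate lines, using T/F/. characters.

Step 1: 5 trees catch fire, 2 burn out
  TTF.FT
  TTTFTF
  TTT...
  TTTTTF
  T.TTTT
  .TTTTT
Step 2: 6 trees catch fire, 5 burn out
  TF...F
  TTF.F.
  TTT...
  TTTTF.
  T.TTTF
  .TTTTT
Step 3: 6 trees catch fire, 6 burn out
  F.....
  TF....
  TTF...
  TTTF..
  T.TTF.
  .TTTTF
Step 4: 5 trees catch fire, 6 burn out
  ......
  F.....
  TF....
  TTF...
  T.TF..
  .TTTF.
Step 5: 4 trees catch fire, 5 burn out
  ......
  ......
  F.....
  TF....
  T.F...
  .TTF..

......
......
F.....
TF....
T.F...
.TTF..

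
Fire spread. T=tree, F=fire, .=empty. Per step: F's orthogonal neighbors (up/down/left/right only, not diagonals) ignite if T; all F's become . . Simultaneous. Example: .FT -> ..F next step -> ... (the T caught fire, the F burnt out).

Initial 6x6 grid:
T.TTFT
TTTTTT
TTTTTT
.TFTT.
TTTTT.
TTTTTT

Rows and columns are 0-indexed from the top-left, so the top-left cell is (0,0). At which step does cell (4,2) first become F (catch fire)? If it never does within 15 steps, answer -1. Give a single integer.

Step 1: cell (4,2)='F' (+7 fires, +2 burnt)
  -> target ignites at step 1
Step 2: cell (4,2)='.' (+11 fires, +7 burnt)
Step 3: cell (4,2)='.' (+7 fires, +11 burnt)
Step 4: cell (4,2)='.' (+3 fires, +7 burnt)
Step 5: cell (4,2)='.' (+2 fires, +3 burnt)
Step 6: cell (4,2)='.' (+0 fires, +2 burnt)
  fire out at step 6

1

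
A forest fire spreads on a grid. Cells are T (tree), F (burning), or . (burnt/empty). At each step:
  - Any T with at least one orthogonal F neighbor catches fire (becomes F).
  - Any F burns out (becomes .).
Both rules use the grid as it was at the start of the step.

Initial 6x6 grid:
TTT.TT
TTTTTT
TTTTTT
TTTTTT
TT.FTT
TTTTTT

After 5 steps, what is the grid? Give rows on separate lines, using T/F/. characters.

Step 1: 3 trees catch fire, 1 burn out
  TTT.TT
  TTTTTT
  TTTTTT
  TTTFTT
  TT..FT
  TTTFTT
Step 2: 6 trees catch fire, 3 burn out
  TTT.TT
  TTTTTT
  TTTFTT
  TTF.FT
  TT...F
  TTF.FT
Step 3: 7 trees catch fire, 6 burn out
  TTT.TT
  TTTFTT
  TTF.FT
  TF...F
  TT....
  TF...F
Step 4: 7 trees catch fire, 7 burn out
  TTT.TT
  TTF.FT
  TF...F
  F.....
  TF....
  F.....
Step 5: 6 trees catch fire, 7 burn out
  TTF.FT
  TF...F
  F.....
  ......
  F.....
  ......

TTF.FT
TF...F
F.....
......
F.....
......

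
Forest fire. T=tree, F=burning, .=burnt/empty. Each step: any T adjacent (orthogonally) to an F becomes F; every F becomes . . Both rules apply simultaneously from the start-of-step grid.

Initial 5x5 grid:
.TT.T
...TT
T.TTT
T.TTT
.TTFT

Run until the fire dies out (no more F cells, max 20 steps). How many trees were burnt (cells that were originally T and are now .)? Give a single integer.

Step 1: +3 fires, +1 burnt (F count now 3)
Step 2: +4 fires, +3 burnt (F count now 4)
Step 3: +3 fires, +4 burnt (F count now 3)
Step 4: +1 fires, +3 burnt (F count now 1)
Step 5: +1 fires, +1 burnt (F count now 1)
Step 6: +0 fires, +1 burnt (F count now 0)
Fire out after step 6
Initially T: 16, now '.': 21
Total burnt (originally-T cells now '.'): 12

Answer: 12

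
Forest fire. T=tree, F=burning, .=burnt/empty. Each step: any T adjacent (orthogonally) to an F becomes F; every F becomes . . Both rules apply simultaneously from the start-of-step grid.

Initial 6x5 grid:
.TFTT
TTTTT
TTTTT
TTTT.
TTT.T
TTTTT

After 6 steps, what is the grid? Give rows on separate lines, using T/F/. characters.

Step 1: 3 trees catch fire, 1 burn out
  .F.FT
  TTFTT
  TTTTT
  TTTT.
  TTT.T
  TTTTT
Step 2: 4 trees catch fire, 3 burn out
  ....F
  TF.FT
  TTFTT
  TTTT.
  TTT.T
  TTTTT
Step 3: 5 trees catch fire, 4 burn out
  .....
  F...F
  TF.FT
  TTFT.
  TTT.T
  TTTTT
Step 4: 5 trees catch fire, 5 burn out
  .....
  .....
  F...F
  TF.F.
  TTF.T
  TTTTT
Step 5: 3 trees catch fire, 5 burn out
  .....
  .....
  .....
  F....
  TF..T
  TTFTT
Step 6: 3 trees catch fire, 3 burn out
  .....
  .....
  .....
  .....
  F...T
  TF.FT

.....
.....
.....
.....
F...T
TF.FT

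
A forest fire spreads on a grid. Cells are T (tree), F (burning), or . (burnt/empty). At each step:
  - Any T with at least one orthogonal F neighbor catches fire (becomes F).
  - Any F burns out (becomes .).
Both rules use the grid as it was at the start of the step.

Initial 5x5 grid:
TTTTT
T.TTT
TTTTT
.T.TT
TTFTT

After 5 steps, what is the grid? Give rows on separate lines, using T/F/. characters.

Step 1: 2 trees catch fire, 1 burn out
  TTTTT
  T.TTT
  TTTTT
  .T.TT
  TF.FT
Step 2: 4 trees catch fire, 2 burn out
  TTTTT
  T.TTT
  TTTTT
  .F.FT
  F...F
Step 3: 3 trees catch fire, 4 burn out
  TTTTT
  T.TTT
  TFTFT
  ....F
  .....
Step 4: 4 trees catch fire, 3 burn out
  TTTTT
  T.TFT
  F.F.F
  .....
  .....
Step 5: 4 trees catch fire, 4 burn out
  TTTFT
  F.F.F
  .....
  .....
  .....

TTTFT
F.F.F
.....
.....
.....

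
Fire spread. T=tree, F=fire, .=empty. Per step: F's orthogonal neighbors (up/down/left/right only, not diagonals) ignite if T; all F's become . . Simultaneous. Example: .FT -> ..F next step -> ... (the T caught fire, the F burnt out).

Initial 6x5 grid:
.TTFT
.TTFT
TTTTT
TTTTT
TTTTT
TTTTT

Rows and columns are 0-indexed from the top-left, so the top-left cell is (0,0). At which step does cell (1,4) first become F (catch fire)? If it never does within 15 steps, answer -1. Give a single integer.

Step 1: cell (1,4)='F' (+5 fires, +2 burnt)
  -> target ignites at step 1
Step 2: cell (1,4)='.' (+5 fires, +5 burnt)
Step 3: cell (1,4)='.' (+4 fires, +5 burnt)
Step 4: cell (1,4)='.' (+5 fires, +4 burnt)
Step 5: cell (1,4)='.' (+4 fires, +5 burnt)
Step 6: cell (1,4)='.' (+2 fires, +4 burnt)
Step 7: cell (1,4)='.' (+1 fires, +2 burnt)
Step 8: cell (1,4)='.' (+0 fires, +1 burnt)
  fire out at step 8

1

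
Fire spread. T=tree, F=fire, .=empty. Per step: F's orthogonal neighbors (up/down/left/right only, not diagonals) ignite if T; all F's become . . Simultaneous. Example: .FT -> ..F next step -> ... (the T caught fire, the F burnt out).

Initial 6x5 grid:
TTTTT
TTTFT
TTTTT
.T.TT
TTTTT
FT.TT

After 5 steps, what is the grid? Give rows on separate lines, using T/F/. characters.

Step 1: 6 trees catch fire, 2 burn out
  TTTFT
  TTF.F
  TTTFT
  .T.TT
  FTTTT
  .F.TT
Step 2: 7 trees catch fire, 6 burn out
  TTF.F
  TF...
  TTF.F
  .T.FT
  .FTTT
  ...TT
Step 3: 7 trees catch fire, 7 burn out
  TF...
  F....
  TF...
  .F..F
  ..FFT
  ...TT
Step 4: 4 trees catch fire, 7 burn out
  F....
  .....
  F....
  .....
  ....F
  ...FT
Step 5: 1 trees catch fire, 4 burn out
  .....
  .....
  .....
  .....
  .....
  ....F

.....
.....
.....
.....
.....
....F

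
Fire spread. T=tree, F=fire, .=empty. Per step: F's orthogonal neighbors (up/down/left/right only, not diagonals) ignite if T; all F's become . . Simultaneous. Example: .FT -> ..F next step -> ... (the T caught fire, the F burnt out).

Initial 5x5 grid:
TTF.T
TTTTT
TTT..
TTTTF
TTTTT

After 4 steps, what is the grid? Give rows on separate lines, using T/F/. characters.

Step 1: 4 trees catch fire, 2 burn out
  TF..T
  TTFTT
  TTT..
  TTTF.
  TTTTF
Step 2: 6 trees catch fire, 4 burn out
  F...T
  TF.FT
  TTF..
  TTF..
  TTTF.
Step 3: 5 trees catch fire, 6 burn out
  ....T
  F...F
  TF...
  TF...
  TTF..
Step 4: 4 trees catch fire, 5 burn out
  ....F
  .....
  F....
  F....
  TF...

....F
.....
F....
F....
TF...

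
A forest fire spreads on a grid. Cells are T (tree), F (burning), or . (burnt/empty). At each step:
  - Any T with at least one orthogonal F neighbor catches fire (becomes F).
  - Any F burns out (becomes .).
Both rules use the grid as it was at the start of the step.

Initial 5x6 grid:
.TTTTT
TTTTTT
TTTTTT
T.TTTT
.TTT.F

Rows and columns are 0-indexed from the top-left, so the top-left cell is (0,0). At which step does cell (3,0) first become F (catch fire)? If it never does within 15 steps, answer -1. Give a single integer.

Step 1: cell (3,0)='T' (+1 fires, +1 burnt)
Step 2: cell (3,0)='T' (+2 fires, +1 burnt)
Step 3: cell (3,0)='T' (+3 fires, +2 burnt)
Step 4: cell (3,0)='T' (+5 fires, +3 burnt)
Step 5: cell (3,0)='T' (+4 fires, +5 burnt)
Step 6: cell (3,0)='T' (+4 fires, +4 burnt)
Step 7: cell (3,0)='T' (+3 fires, +4 burnt)
Step 8: cell (3,0)='F' (+3 fires, +3 burnt)
  -> target ignites at step 8
Step 9: cell (3,0)='.' (+0 fires, +3 burnt)
  fire out at step 9

8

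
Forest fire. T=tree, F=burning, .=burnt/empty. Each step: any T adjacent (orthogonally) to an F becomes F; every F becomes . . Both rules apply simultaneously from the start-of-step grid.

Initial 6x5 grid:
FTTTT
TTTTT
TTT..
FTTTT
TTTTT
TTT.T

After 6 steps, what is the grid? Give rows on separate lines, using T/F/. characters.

Step 1: 5 trees catch fire, 2 burn out
  .FTTT
  FTTTT
  FTT..
  .FTTT
  FTTTT
  TTT.T
Step 2: 6 trees catch fire, 5 burn out
  ..FTT
  .FTTT
  .FT..
  ..FTT
  .FTTT
  FTT.T
Step 3: 6 trees catch fire, 6 burn out
  ...FT
  ..FTT
  ..F..
  ...FT
  ..FTT
  .FT.T
Step 4: 5 trees catch fire, 6 burn out
  ....F
  ...FT
  .....
  ....F
  ...FT
  ..F.T
Step 5: 2 trees catch fire, 5 burn out
  .....
  ....F
  .....
  .....
  ....F
  ....T
Step 6: 1 trees catch fire, 2 burn out
  .....
  .....
  .....
  .....
  .....
  ....F

.....
.....
.....
.....
.....
....F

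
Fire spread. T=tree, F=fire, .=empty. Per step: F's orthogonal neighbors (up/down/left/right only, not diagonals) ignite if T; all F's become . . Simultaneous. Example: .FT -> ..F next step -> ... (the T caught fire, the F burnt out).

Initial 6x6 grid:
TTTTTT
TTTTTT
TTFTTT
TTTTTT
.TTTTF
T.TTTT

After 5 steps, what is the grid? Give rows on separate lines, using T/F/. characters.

Step 1: 7 trees catch fire, 2 burn out
  TTTTTT
  TTFTTT
  TF.FTT
  TTFTTF
  .TTTF.
  T.TTTF
Step 2: 12 trees catch fire, 7 burn out
  TTFTTT
  TF.FTT
  F...FF
  TF.FF.
  .TFF..
  T.TTF.
Step 3: 9 trees catch fire, 12 burn out
  TF.FTT
  F...FF
  ......
  F.....
  .F....
  T.FF..
Step 4: 3 trees catch fire, 9 burn out
  F...FF
  ......
  ......
  ......
  ......
  T.....
Step 5: 0 trees catch fire, 3 burn out
  ......
  ......
  ......
  ......
  ......
  T.....

......
......
......
......
......
T.....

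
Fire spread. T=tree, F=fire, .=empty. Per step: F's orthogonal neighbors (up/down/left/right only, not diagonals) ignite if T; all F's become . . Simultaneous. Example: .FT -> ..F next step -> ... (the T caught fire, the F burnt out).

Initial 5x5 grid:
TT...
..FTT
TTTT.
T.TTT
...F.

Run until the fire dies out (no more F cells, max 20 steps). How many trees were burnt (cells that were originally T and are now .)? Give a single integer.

Step 1: +3 fires, +2 burnt (F count now 3)
Step 2: +5 fires, +3 burnt (F count now 5)
Step 3: +1 fires, +5 burnt (F count now 1)
Step 4: +1 fires, +1 burnt (F count now 1)
Step 5: +0 fires, +1 burnt (F count now 0)
Fire out after step 5
Initially T: 12, now '.': 23
Total burnt (originally-T cells now '.'): 10

Answer: 10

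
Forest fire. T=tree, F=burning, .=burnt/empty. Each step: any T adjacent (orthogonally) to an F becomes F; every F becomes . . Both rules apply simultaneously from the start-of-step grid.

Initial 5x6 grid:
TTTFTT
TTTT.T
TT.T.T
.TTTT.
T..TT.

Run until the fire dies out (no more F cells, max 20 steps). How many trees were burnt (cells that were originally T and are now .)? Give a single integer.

Step 1: +3 fires, +1 burnt (F count now 3)
Step 2: +4 fires, +3 burnt (F count now 4)
Step 3: +4 fires, +4 burnt (F count now 4)
Step 4: +6 fires, +4 burnt (F count now 6)
Step 5: +3 fires, +6 burnt (F count now 3)
Step 6: +0 fires, +3 burnt (F count now 0)
Fire out after step 6
Initially T: 21, now '.': 29
Total burnt (originally-T cells now '.'): 20

Answer: 20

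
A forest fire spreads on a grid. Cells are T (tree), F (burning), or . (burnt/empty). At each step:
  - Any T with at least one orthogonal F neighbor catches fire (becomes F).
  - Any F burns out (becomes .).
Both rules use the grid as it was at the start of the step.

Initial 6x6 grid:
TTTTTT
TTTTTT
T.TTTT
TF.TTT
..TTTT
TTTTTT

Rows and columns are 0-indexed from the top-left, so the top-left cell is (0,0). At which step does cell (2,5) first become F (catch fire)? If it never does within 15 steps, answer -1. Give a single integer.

Step 1: cell (2,5)='T' (+1 fires, +1 burnt)
Step 2: cell (2,5)='T' (+1 fires, +1 burnt)
Step 3: cell (2,5)='T' (+1 fires, +1 burnt)
Step 4: cell (2,5)='T' (+2 fires, +1 burnt)
Step 5: cell (2,5)='T' (+2 fires, +2 burnt)
Step 6: cell (2,5)='T' (+3 fires, +2 burnt)
Step 7: cell (2,5)='T' (+3 fires, +3 burnt)
Step 8: cell (2,5)='T' (+4 fires, +3 burnt)
Step 9: cell (2,5)='F' (+4 fires, +4 burnt)
  -> target ignites at step 9
Step 10: cell (2,5)='.' (+4 fires, +4 burnt)
Step 11: cell (2,5)='.' (+3 fires, +4 burnt)
Step 12: cell (2,5)='.' (+2 fires, +3 burnt)
Step 13: cell (2,5)='.' (+1 fires, +2 burnt)
Step 14: cell (2,5)='.' (+0 fires, +1 burnt)
  fire out at step 14

9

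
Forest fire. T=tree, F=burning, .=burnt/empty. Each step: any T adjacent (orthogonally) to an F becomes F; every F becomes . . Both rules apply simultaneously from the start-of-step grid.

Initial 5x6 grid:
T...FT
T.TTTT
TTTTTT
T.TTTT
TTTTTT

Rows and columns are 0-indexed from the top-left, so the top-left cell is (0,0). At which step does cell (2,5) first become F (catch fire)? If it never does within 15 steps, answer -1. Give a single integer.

Step 1: cell (2,5)='T' (+2 fires, +1 burnt)
Step 2: cell (2,5)='T' (+3 fires, +2 burnt)
Step 3: cell (2,5)='F' (+4 fires, +3 burnt)
  -> target ignites at step 3
Step 4: cell (2,5)='.' (+4 fires, +4 burnt)
Step 5: cell (2,5)='.' (+4 fires, +4 burnt)
Step 6: cell (2,5)='.' (+2 fires, +4 burnt)
Step 7: cell (2,5)='.' (+3 fires, +2 burnt)
Step 8: cell (2,5)='.' (+2 fires, +3 burnt)
Step 9: cell (2,5)='.' (+0 fires, +2 burnt)
  fire out at step 9

3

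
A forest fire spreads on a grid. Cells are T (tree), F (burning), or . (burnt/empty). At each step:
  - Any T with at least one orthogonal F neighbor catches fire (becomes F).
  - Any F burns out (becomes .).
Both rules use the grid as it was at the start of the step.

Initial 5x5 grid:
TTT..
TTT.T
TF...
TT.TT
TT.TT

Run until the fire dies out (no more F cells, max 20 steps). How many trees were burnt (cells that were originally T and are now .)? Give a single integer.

Answer: 11

Derivation:
Step 1: +3 fires, +1 burnt (F count now 3)
Step 2: +5 fires, +3 burnt (F count now 5)
Step 3: +3 fires, +5 burnt (F count now 3)
Step 4: +0 fires, +3 burnt (F count now 0)
Fire out after step 4
Initially T: 16, now '.': 20
Total burnt (originally-T cells now '.'): 11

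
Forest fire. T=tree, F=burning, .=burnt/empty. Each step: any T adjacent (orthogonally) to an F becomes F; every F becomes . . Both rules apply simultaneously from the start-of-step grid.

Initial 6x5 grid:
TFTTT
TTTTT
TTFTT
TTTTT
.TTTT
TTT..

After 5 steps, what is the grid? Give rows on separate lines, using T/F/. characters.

Step 1: 7 trees catch fire, 2 burn out
  F.FTT
  TFFTT
  TF.FT
  TTFTT
  .TTTT
  TTT..
Step 2: 8 trees catch fire, 7 burn out
  ...FT
  F..FT
  F...F
  TF.FT
  .TFTT
  TTT..
Step 3: 7 trees catch fire, 8 burn out
  ....F
  ....F
  .....
  F...F
  .F.FT
  TTF..
Step 4: 2 trees catch fire, 7 burn out
  .....
  .....
  .....
  .....
  ....F
  TF...
Step 5: 1 trees catch fire, 2 burn out
  .....
  .....
  .....
  .....
  .....
  F....

.....
.....
.....
.....
.....
F....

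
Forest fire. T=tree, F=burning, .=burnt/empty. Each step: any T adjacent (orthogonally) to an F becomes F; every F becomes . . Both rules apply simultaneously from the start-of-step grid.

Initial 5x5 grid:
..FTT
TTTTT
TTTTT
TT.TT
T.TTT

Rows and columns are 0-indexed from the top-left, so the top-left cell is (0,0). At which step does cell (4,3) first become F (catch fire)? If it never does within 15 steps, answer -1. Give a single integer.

Step 1: cell (4,3)='T' (+2 fires, +1 burnt)
Step 2: cell (4,3)='T' (+4 fires, +2 burnt)
Step 3: cell (4,3)='T' (+4 fires, +4 burnt)
Step 4: cell (4,3)='T' (+4 fires, +4 burnt)
Step 5: cell (4,3)='F' (+3 fires, +4 burnt)
  -> target ignites at step 5
Step 6: cell (4,3)='.' (+3 fires, +3 burnt)
Step 7: cell (4,3)='.' (+0 fires, +3 burnt)
  fire out at step 7

5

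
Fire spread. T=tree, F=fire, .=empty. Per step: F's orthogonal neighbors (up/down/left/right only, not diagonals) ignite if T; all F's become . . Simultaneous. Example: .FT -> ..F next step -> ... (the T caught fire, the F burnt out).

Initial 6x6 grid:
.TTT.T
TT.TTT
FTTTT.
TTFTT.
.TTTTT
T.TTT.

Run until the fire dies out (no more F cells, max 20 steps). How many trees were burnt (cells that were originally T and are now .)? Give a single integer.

Answer: 25

Derivation:
Step 1: +7 fires, +2 burnt (F count now 7)
Step 2: +6 fires, +7 burnt (F count now 6)
Step 3: +5 fires, +6 burnt (F count now 5)
Step 4: +5 fires, +5 burnt (F count now 5)
Step 5: +1 fires, +5 burnt (F count now 1)
Step 6: +1 fires, +1 burnt (F count now 1)
Step 7: +0 fires, +1 burnt (F count now 0)
Fire out after step 7
Initially T: 26, now '.': 35
Total burnt (originally-T cells now '.'): 25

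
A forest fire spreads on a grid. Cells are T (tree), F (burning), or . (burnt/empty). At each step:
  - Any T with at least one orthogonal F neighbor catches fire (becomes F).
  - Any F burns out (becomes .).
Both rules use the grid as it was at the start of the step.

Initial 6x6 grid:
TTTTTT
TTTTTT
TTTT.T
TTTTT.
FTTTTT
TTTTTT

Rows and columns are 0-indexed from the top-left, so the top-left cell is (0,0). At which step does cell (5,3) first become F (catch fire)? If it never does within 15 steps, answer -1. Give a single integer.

Step 1: cell (5,3)='T' (+3 fires, +1 burnt)
Step 2: cell (5,3)='T' (+4 fires, +3 burnt)
Step 3: cell (5,3)='T' (+5 fires, +4 burnt)
Step 4: cell (5,3)='F' (+6 fires, +5 burnt)
  -> target ignites at step 4
Step 5: cell (5,3)='.' (+6 fires, +6 burnt)
Step 6: cell (5,3)='.' (+3 fires, +6 burnt)
Step 7: cell (5,3)='.' (+2 fires, +3 burnt)
Step 8: cell (5,3)='.' (+2 fires, +2 burnt)
Step 9: cell (5,3)='.' (+2 fires, +2 burnt)
Step 10: cell (5,3)='.' (+0 fires, +2 burnt)
  fire out at step 10

4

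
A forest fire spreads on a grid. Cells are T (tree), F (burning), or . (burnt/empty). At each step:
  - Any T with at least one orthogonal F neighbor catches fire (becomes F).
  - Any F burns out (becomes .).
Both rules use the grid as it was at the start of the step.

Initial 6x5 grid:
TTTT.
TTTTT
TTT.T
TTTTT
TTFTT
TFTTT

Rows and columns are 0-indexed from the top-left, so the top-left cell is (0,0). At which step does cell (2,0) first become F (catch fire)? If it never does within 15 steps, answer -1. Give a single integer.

Step 1: cell (2,0)='T' (+5 fires, +2 burnt)
Step 2: cell (2,0)='T' (+6 fires, +5 burnt)
Step 3: cell (2,0)='T' (+5 fires, +6 burnt)
Step 4: cell (2,0)='F' (+5 fires, +5 burnt)
  -> target ignites at step 4
Step 5: cell (2,0)='.' (+4 fires, +5 burnt)
Step 6: cell (2,0)='.' (+1 fires, +4 burnt)
Step 7: cell (2,0)='.' (+0 fires, +1 burnt)
  fire out at step 7

4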